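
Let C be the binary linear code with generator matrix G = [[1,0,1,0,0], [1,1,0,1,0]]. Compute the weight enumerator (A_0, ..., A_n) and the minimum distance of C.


Weight distribution: A_0 = 1, A_2 = 1, A_3 = 2. Minimum distance d = 2.

Enumerate all 2^2 = 4 messages m ∈ F_2^2.
For each, compute codeword c = mG in F_2^5, then tally its weight.
  m = 00 → c = 00000, weight = 0.
  m = 10 → c = 10100, weight = 2.
  m = 01 → c = 11010, weight = 3.
  m = 11 → c = 01110, weight = 3.
Tally weights:
  weight 0: 1 codewords.
  weight 2: 1 codewords.
  weight 3: 2 codewords.
Minimum distance d = smallest w > 0 with A_w > 0 = 2.
Sanity: Σ A_w = 4 = 2^2 = 4 ✓.


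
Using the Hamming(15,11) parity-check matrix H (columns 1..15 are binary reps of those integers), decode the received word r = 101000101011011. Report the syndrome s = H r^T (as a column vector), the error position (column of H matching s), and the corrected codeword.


s = (1, 0, 1, 0)^T, error position = 10, corrected codeword c = 101000101111011

Compute s = H r^T mod 2 one row at a time:
  s_1 = 0 + 1 + 0 + 1 + 1 + 0 + 1 + 1 = 5 ≡ 1 (mod 2).
  s_2 = 0 + 0 + 0 + 1 + 1 + 0 + 1 + 1 = 4 ≡ 0 (mod 2).
  s_3 = 0 + 1 + 0 + 1 + 0 + 1 + 1 + 1 = 5 ≡ 1 (mod 2).
  s_4 = 1 + 1 + 0 + 1 + 1 + 1 + 0 + 1 = 6 ≡ 0 (mod 2).
s = (1, 0, 1, 0)^T — this equals column 10 of H (binary 1010), so error is at position 10.
Correct: flip bit 10 of r = 101000101011011 to get c = 101000101111011.


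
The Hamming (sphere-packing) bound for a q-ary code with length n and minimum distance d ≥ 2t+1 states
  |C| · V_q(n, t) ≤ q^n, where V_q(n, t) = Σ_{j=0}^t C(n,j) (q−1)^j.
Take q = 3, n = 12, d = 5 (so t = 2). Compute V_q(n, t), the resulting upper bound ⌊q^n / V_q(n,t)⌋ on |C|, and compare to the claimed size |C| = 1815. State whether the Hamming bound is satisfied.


V_q(n, t) = 289, q^n = 531441, Hamming bound = 1838, |C| = 1815 ≤ bound (satisfied).

Step 1: Compute V_q(n, t) = Σ_{j=0}^2 C(n, j) (q−1)^j.
  j = 0: C(12,0)·(2)^0 = 1·1 = 1.
  j = 1: C(12,1)·(2)^1 = 12·2 = 24.
  j = 2: C(12,2)·(2)^2 = 66·4 = 264.
  V_q(n, t) = 1 + 24 + 264 = 289.
Step 2: q^n = 3^12 = 531441.
Step 3: Hamming bound ⌊q^n / V_q(n,t)⌋ = ⌊531441/289⌋ = 1838.
Step 4: Compare |C| = 1815 to 1838: satisfied.
The claimed |C| lies below the Hamming bound.


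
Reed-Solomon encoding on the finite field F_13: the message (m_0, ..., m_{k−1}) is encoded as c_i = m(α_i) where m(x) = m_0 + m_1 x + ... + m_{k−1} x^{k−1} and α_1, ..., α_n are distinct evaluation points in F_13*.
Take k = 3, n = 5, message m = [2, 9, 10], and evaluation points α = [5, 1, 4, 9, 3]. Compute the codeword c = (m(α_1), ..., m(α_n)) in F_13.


c = [11, 8, 3, 9, 2]

Message polynomial: m(x) = 2 + 9·x + 10·x^2 (mod 13).
For each evaluation point α_i, compute m(α_i) mod 13:
  α_1 = 5: Horner steps 10 → 7 → 11, so m(5) = 11.
  α_2 = 1: Horner steps 10 → 6 → 8, so m(1) = 8.
  α_3 = 4: Horner steps 10 → 10 → 3, so m(4) = 3.
  α_4 = 9: Horner steps 10 → 8 → 9, so m(9) = 9.
  α_5 = 3: Horner steps 10 → 0 → 2, so m(3) = 2.
Codeword c = [11, 8, 3, 9, 2] ∈ F_13^5.


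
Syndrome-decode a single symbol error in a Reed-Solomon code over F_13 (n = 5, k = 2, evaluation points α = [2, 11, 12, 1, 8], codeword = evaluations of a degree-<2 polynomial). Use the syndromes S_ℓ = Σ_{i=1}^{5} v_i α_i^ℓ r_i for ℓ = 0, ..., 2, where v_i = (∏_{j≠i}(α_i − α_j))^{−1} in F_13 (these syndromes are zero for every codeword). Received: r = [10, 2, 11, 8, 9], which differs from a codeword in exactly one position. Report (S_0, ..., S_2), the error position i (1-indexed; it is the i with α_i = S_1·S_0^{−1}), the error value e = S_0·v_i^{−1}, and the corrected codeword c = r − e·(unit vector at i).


S = (3, 10, 3), error at position 3, error magnitude e = 7, c = [10, 2, 4, 8, 9].

Step 1: column multipliers v_i = (∏_{j≠i}(α_i − α_j))^{−1} mod 13.
  i = 1 (α = 2): (2−11)(2−12)(2−1)(2−8) = (−9)·(−10)·1·(−6) = −540 ≡ 6, so v_1 = 6^{−1} = 11 (mod 13).
  i = 2 (α = 11): (11−2)(11−12)(11−1)(11−8) = 9·(−1)·10·3 = −270 ≡ 3, so v_2 = 3^{−1} = 9 (mod 13).
  i = 3 (α = 12): (12−2)(12−11)(12−1)(12−8) = 10·1·11·4 = 440 ≡ 11, so v_3 = 11^{−1} = 6 (mod 13).
  i = 4 (α = 1): (1−2)(1−11)(1−12)(1−8) = (−1)·(−10)·(−11)·(−7) = 770 ≡ 3, so v_4 = 3^{−1} = 9 (mod 13).
  i = 5 (α = 8): (8−2)(8−11)(8−12)(8−1) = 6·(−3)·(−4)·7 = 504 ≡ 10, so v_5 = 10^{−1} = 4 (mod 13).
  v = [11, 9, 6, 9, 4].
Step 2: syndromes of r = [10, 2, 11, 8, 9] (all sums mod 13).
  S_0 = Σ v_i r_i = 11·10 + 9·2 + 6·11 + 9·8 + 4·9 = 302 ≡ 3.
  S_1 = Σ v_i α_i r_i = 11·2·10 + 9·11·2 + 6·12·11 + 9·1·8 + 4·8·9 = 1570 ≡ 10.
  α_i^2 mod 13 = [4, 4, 1, 1, 12].
  S_2 = Σ v_i α_i^2 r_i = 11·4·10 + 9·4·2 + 6·1·11 + 9·1·8 + 4·12·9 = 1082 ≡ 3.
  S = (3, 10, 3) ≠ 0, so r is not a codeword (an error is present).
Step 3: locate the error. For a single error e at position i, S_ℓ = v_i·e·α_i^ℓ, so α_err = S_1/S_0.
  S_0^{−1} = 3^{−1} = 9 (mod 13), so α_err = 10·9 = 90 ≡ 12 = α_3. Error position i = 3.
  Consistency check: S_2/S_1 = 3·4 = 12 ≡ 12 = α_err ✓ (single-error assumption holds).
Step 4: error magnitude e = S_0/v_3 = S_0·∏_{j≠3}(α_3 − α_j) = 3·11 = 33 ≡ 7 (mod 13).
Step 5: correct position 3: c_3 = r_3 − e = 11 − 7 ≡ 4 (mod 13). Hence c = [10, 2, 4, 8, 9].
  Check: interpolating c through the α_i gives m(x) = 6 + 2·x (degree < 2) with m(α_i) = c_i for every i, so c is indeed a codeword.


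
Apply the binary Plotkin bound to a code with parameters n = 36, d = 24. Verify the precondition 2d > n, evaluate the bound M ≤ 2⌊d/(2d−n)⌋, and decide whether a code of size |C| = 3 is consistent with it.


Plotkin bound M ≤ 4; given |C| = 3 ≤ bound (satisfied).

Check applicability: 2d = 48, n = 36.
2d − n = 12 > 0, so Plotkin applies.
Compute d/(2d−n) = 24/12 ≈ 2.0000.
⌊d/(2d−n)⌋ = 2.
Plotkin bound: M ≤ 2·2 = 4.
Given |C| = 3, check: satisfied.
This |C| is below the Plotkin bound.


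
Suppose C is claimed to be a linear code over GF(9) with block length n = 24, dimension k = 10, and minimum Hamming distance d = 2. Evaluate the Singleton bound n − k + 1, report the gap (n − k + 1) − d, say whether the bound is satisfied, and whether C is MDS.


Singleton RHS = n − k + 1 = 15, slack = 13, bound satisfied, not MDS.

Singleton bound: d ≤ n − k + 1.
Here n = 24, k = 10, so n − k + 1 = 15.
Given d = 2, check d ≤ 15: YES.
Slack = (n − k + 1) − d = 13.
The code is NOT MDS (slack = 13 > 0).
Description: the claimed parameters are [24, 10, 2]_9; such a code would be non-MDS.


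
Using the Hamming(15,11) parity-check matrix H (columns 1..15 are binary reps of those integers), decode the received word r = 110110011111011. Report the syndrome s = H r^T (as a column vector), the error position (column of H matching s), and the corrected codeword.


s = (1, 1, 1, 1)^T, error position = 15, corrected codeword c = 110110011111010

Compute s = H r^T mod 2 one row at a time:
  s_1 = 1 + 1 + 1 + 1 + 1 + 0 + 1 + 1 = 7 ≡ 1 (mod 2).
  s_2 = 1 + 1 + 0 + 0 + 1 + 0 + 1 + 1 = 5 ≡ 1 (mod 2).
  s_3 = 1 + 0 + 0 + 0 + 1 + 1 + 1 + 1 = 5 ≡ 1 (mod 2).
  s_4 = 1 + 0 + 1 + 0 + 1 + 1 + 0 + 1 = 5 ≡ 1 (mod 2).
s = (1, 1, 1, 1)^T — this equals column 15 of H (binary 1111), so error is at position 15.
Correct: flip bit 15 of r = 110110011111011 to get c = 110110011111010.


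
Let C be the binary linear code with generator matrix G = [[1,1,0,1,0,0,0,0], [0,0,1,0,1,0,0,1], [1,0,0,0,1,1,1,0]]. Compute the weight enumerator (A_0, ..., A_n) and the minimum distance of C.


Weight distribution: A_0 = 1, A_3 = 2, A_4 = 1, A_5 = 2, A_6 = 2. Minimum distance d = 3.

Enumerate all 2^3 = 8 messages m ∈ F_2^3.
For each, compute codeword c = mG in F_2^8, then tally its weight.
  m = 000 → c = 00000000, weight = 0.
  m = 100 → c = 11010000, weight = 3.
  m = 010 → c = 00101001, weight = 3.
  m = 110 → c = 11111001, weight = 6.
  m = 001 → c = 10001110, weight = 4.
  m = 101 → c = 01011110, weight = 5.
  m = 011 → c = 10100111, weight = 5.
  m = 111 → c = 01110111, weight = 6.
Tally weights:
  weight 0: 1 codewords.
  weight 3: 2 codewords.
  weight 4: 1 codewords.
  weight 5: 2 codewords.
  weight 6: 2 codewords.
Minimum distance d = smallest w > 0 with A_w > 0 = 3.
Sanity: Σ A_w = 8 = 2^3 = 8 ✓.


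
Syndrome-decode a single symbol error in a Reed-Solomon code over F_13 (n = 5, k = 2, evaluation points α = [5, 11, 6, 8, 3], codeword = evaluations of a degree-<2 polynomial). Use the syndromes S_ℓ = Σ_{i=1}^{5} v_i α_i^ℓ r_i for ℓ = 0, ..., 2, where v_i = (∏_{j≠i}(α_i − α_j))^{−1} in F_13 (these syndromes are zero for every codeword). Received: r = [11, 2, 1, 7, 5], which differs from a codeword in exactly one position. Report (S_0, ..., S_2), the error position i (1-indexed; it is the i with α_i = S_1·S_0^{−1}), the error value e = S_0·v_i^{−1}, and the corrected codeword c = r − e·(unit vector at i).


S = (5, 3, 7), error at position 2, error magnitude e = 12, c = [11, 3, 1, 7, 5].

Step 1: column multipliers v_i = (∏_{j≠i}(α_i − α_j))^{−1} mod 13.
  i = 1 (α = 5): (5−11)(5−6)(5−8)(5−3) = (−6)·(−1)·(−3)·2 = −36 ≡ 3, so v_1 = 3^{−1} = 9 (mod 13).
  i = 2 (α = 11): (11−5)(11−6)(11−8)(11−3) = 6·5·3·8 = 720 ≡ 5, so v_2 = 5^{−1} = 8 (mod 13).
  i = 3 (α = 6): (6−5)(6−11)(6−8)(6−3) = 1·(−5)·(−2)·3 = 30 ≡ 4, so v_3 = 4^{−1} = 10 (mod 13).
  i = 4 (α = 8): (8−5)(8−11)(8−6)(8−3) = 3·(−3)·2·5 = −90 ≡ 1, so v_4 = 1^{−1} = 1 (mod 13).
  i = 5 (α = 3): (3−5)(3−11)(3−6)(3−8) = (−2)·(−8)·(−3)·(−5) = 240 ≡ 6, so v_5 = 6^{−1} = 11 (mod 13).
  v = [9, 8, 10, 1, 11].
Step 2: syndromes of r = [11, 2, 1, 7, 5] (all sums mod 13).
  S_0 = Σ v_i r_i = 9·11 + 8·2 + 10·1 + 1·7 + 11·5 = 187 ≡ 5.
  S_1 = Σ v_i α_i r_i = 9·5·11 + 8·11·2 + 10·6·1 + 1·8·7 + 11·3·5 = 952 ≡ 3.
  α_i^2 mod 13 = [12, 4, 10, 12, 9].
  S_2 = Σ v_i α_i^2 r_i = 9·12·11 + 8·4·2 + 10·10·1 + 1·12·7 + 11·9·5 = 1931 ≡ 7.
  S = (5, 3, 7) ≠ 0, so r is not a codeword (an error is present).
Step 3: locate the error. For a single error e at position i, S_ℓ = v_i·e·α_i^ℓ, so α_err = S_1/S_0.
  S_0^{−1} = 5^{−1} = 8 (mod 13), so α_err = 3·8 = 24 ≡ 11 = α_2. Error position i = 2.
  Consistency check: S_2/S_1 = 7·9 = 63 ≡ 11 = α_err ✓ (single-error assumption holds).
Step 4: error magnitude e = S_0/v_2 = S_0·∏_{j≠2}(α_2 − α_j) = 5·5 = 25 ≡ 12 (mod 13).
Step 5: correct position 2: c_2 = r_2 − e = 2 − 12 ≡ 3 (mod 13). Hence c = [11, 3, 1, 7, 5].
  Check: interpolating c through the α_i gives m(x) = 9 + 3·x (degree < 2) with m(α_i) = c_i for every i, so c is indeed a codeword.


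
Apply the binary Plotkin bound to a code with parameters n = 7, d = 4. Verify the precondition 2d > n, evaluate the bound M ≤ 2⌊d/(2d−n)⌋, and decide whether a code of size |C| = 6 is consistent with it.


Plotkin bound M ≤ 8; given |C| = 6 ≤ bound (satisfied).

Check applicability: 2d = 8, n = 7.
2d − n = 1 > 0, so Plotkin applies.
Compute d/(2d−n) = 4/1 ≈ 4.0000.
⌊d/(2d−n)⌋ = 4.
Plotkin bound: M ≤ 2·4 = 8.
Given |C| = 6, check: satisfied.
This |C| is below the Plotkin bound.


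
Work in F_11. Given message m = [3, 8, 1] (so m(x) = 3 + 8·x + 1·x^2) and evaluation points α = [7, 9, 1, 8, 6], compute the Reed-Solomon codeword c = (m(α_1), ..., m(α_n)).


c = [9, 2, 1, 10, 10]

Message polynomial: m(x) = 3 + 8·x + 1·x^2 (mod 11).
For each evaluation point α_i, compute m(α_i) mod 11:
  α_1 = 7: Horner steps 1 → 4 → 9, so m(7) = 9.
  α_2 = 9: Horner steps 1 → 6 → 2, so m(9) = 2.
  α_3 = 1: Horner steps 1 → 9 → 1, so m(1) = 1.
  α_4 = 8: Horner steps 1 → 5 → 10, so m(8) = 10.
  α_5 = 6: Horner steps 1 → 3 → 10, so m(6) = 10.
Codeword c = [9, 2, 1, 10, 10] ∈ F_11^5.


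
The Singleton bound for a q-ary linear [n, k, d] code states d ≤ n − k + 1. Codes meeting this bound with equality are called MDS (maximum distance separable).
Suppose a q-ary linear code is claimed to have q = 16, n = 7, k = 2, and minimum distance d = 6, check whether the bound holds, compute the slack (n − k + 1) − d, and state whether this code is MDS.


Singleton RHS = n − k + 1 = 6, slack = 0, bound satisfied, MDS.

Singleton bound: d ≤ n − k + 1.
Here n = 7, k = 2, so n − k + 1 = 6.
Given d = 6, check d ≤ 6: YES.
Slack = (n − k + 1) − d = 0.
The code is MDS (slack = 0).
Description: the claimed parameters are [7, 2, 6]_16; such a code would be MDS (meets Singleton bound).


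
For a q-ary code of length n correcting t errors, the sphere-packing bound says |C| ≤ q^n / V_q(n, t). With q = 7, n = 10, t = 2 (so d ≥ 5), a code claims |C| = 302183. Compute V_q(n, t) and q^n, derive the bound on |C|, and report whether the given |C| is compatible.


V_q(n, t) = 1681, q^n = 282475249, Hamming bound = 168040, |C| = 302183 > bound (violated).

Step 1: Compute V_q(n, t) = Σ_{j=0}^2 C(n, j) (q−1)^j.
  j = 0: C(10,0)·(6)^0 = 1·1 = 1.
  j = 1: C(10,1)·(6)^1 = 10·6 = 60.
  j = 2: C(10,2)·(6)^2 = 45·36 = 1620.
  V_q(n, t) = 1 + 60 + 1620 = 1681.
Step 2: q^n = 7^10 = 282475249.
Step 3: Hamming bound ⌊q^n / V_q(n,t)⌋ = ⌊282475249/1681⌋ = 168040.
Step 4: Compare |C| = 302183 to 168040: violated.
The claimed |C| lies above the Hamming bound, so no 7-ary code of length 10 with d ≥ 5 can have 302183 codewords.


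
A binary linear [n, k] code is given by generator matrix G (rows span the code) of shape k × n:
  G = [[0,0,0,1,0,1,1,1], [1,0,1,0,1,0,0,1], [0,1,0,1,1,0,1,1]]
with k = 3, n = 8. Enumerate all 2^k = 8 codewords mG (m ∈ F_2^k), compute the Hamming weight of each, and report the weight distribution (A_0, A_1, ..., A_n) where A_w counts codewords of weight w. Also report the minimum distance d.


Weight distribution: A_0 = 1, A_3 = 1, A_4 = 2, A_5 = 3, A_6 = 1. Minimum distance d = 3.

Enumerate all 2^3 = 8 messages m ∈ F_2^3.
For each, compute codeword c = mG in F_2^8, then tally its weight.
  m = 000 → c = 00000000, weight = 0.
  m = 100 → c = 00010111, weight = 4.
  m = 010 → c = 10101001, weight = 4.
  m = 110 → c = 10111110, weight = 6.
  m = 001 → c = 01011011, weight = 5.
  m = 101 → c = 01001100, weight = 3.
  m = 011 → c = 11110010, weight = 5.
  m = 111 → c = 11100101, weight = 5.
Tally weights:
  weight 0: 1 codewords.
  weight 3: 1 codewords.
  weight 4: 2 codewords.
  weight 5: 3 codewords.
  weight 6: 1 codewords.
Minimum distance d = smallest w > 0 with A_w > 0 = 3.
Sanity: Σ A_w = 8 = 2^3 = 8 ✓.


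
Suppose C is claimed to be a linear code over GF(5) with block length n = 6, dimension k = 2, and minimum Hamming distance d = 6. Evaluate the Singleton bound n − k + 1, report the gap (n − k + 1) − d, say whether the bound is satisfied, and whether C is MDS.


Singleton RHS = n − k + 1 = 5, slack = -1, bound violated (no such code; not MDS).

Singleton bound: d ≤ n − k + 1.
Here n = 6, k = 2, so n − k + 1 = 5.
Given d = 6, check d ≤ 5: NO.
Slack = (n − k + 1) − d = -1.
The slack is negative: d = 6 exceeds n − k + 1 = 5 by 1, so the Singleton bound is violated and no linear [6, 2, 6]_5 code can exist. In particular it is not MDS (MDS requires d = n − k + 1 exactly).
Description: the claimed parameters are [6, 2, 6]_5; such a code would be impossible (violates the Singleton bound).


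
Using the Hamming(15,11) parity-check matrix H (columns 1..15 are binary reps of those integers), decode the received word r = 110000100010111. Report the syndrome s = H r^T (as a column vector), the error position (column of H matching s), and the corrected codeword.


s = (0, 0, 1, 1)^T, error position = 3, corrected codeword c = 111000100010111

Compute s = H r^T mod 2 one row at a time:
  s_1 = 0 + 0 + 0 + 1 + 0 + 1 + 1 + 1 = 4 ≡ 0 (mod 2).
  s_2 = 0 + 0 + 0 + 1 + 0 + 1 + 1 + 1 = 4 ≡ 0 (mod 2).
  s_3 = 1 + 0 + 0 + 1 + 0 + 1 + 1 + 1 = 5 ≡ 1 (mod 2).
  s_4 = 1 + 0 + 0 + 1 + 0 + 1 + 1 + 1 = 5 ≡ 1 (mod 2).
s = (0, 0, 1, 1)^T — this equals column 3 of H (binary 0011), so error is at position 3.
Correct: flip bit 3 of r = 110000100010111 to get c = 111000100010111.


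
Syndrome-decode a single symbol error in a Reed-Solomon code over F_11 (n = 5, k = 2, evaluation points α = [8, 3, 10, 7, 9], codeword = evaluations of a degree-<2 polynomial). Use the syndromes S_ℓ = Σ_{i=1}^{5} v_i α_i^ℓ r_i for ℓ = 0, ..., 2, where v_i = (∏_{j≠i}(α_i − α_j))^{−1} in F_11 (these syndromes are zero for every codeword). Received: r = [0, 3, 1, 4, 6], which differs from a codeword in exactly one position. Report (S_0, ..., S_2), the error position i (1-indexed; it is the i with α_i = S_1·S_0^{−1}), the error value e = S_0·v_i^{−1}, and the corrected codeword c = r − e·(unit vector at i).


S = (6, 9, 8), error at position 4, error magnitude e = 10, c = [0, 3, 1, 5, 6].

Step 1: column multipliers v_i = (∏_{j≠i}(α_i − α_j))^{−1} mod 11.
  i = 1 (α = 8): (8−3)(8−10)(8−7)(8−9) = 5·(−2)·1·(−1) = 10 ≡ 10, so v_1 = 10^{−1} = 10 (mod 11).
  i = 2 (α = 3): (3−8)(3−10)(3−7)(3−9) = (−5)·(−7)·(−4)·(−6) = 840 ≡ 4, so v_2 = 4^{−1} = 3 (mod 11).
  i = 3 (α = 10): (10−8)(10−3)(10−7)(10−9) = 2·7·3·1 = 42 ≡ 9, so v_3 = 9^{−1} = 5 (mod 11).
  i = 4 (α = 7): (7−8)(7−3)(7−10)(7−9) = (−1)·4·(−3)·(−2) = −24 ≡ 9, so v_4 = 9^{−1} = 5 (mod 11).
  i = 5 (α = 9): (9−8)(9−3)(9−10)(9−7) = 1·6·(−1)·2 = −12 ≡ 10, so v_5 = 10^{−1} = 10 (mod 11).
  v = [10, 3, 5, 5, 10].
Step 2: syndromes of r = [0, 3, 1, 4, 6] (all sums mod 11).
  S_0 = Σ v_i r_i = 10·0 + 3·3 + 5·1 + 5·4 + 10·6 = 94 ≡ 6.
  S_1 = Σ v_i α_i r_i = 10·8·0 + 3·3·3 + 5·10·1 + 5·7·4 + 10·9·6 = 757 ≡ 9.
  α_i^2 mod 11 = [9, 9, 1, 5, 4].
  S_2 = Σ v_i α_i^2 r_i = 10·9·0 + 3·9·3 + 5·1·1 + 5·5·4 + 10·4·6 = 426 ≡ 8.
  S = (6, 9, 8) ≠ 0, so r is not a codeword (an error is present).
Step 3: locate the error. For a single error e at position i, S_ℓ = v_i·e·α_i^ℓ, so α_err = S_1/S_0.
  S_0^{−1} = 6^{−1} = 2 (mod 11), so α_err = 9·2 = 18 ≡ 7 = α_4. Error position i = 4.
  Consistency check: S_2/S_1 = 8·5 = 40 ≡ 7 = α_err ✓ (single-error assumption holds).
Step 4: error magnitude e = S_0/v_4 = S_0·∏_{j≠4}(α_4 − α_j) = 6·9 = 54 ≡ 10 (mod 11).
Step 5: correct position 4: c_4 = r_4 − e = 4 − 10 ≡ 5 (mod 11). Hence c = [0, 3, 1, 5, 6].
  Check: interpolating c through the α_i gives m(x) = 7 + 6·x (degree < 2) with m(α_i) = c_i for every i, so c is indeed a codeword.


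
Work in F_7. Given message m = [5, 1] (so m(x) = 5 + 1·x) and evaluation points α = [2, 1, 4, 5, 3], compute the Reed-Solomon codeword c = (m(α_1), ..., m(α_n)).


c = [0, 6, 2, 3, 1]

Message polynomial: m(x) = 5 + 1·x (mod 7).
For each evaluation point α_i, compute m(α_i) mod 7:
  α_1 = 2: Horner steps 1 → 0, so m(2) = 0.
  α_2 = 1: Horner steps 1 → 6, so m(1) = 6.
  α_3 = 4: Horner steps 1 → 2, so m(4) = 2.
  α_4 = 5: Horner steps 1 → 3, so m(5) = 3.
  α_5 = 3: Horner steps 1 → 1, so m(3) = 1.
Codeword c = [0, 6, 2, 3, 1] ∈ F_7^5.


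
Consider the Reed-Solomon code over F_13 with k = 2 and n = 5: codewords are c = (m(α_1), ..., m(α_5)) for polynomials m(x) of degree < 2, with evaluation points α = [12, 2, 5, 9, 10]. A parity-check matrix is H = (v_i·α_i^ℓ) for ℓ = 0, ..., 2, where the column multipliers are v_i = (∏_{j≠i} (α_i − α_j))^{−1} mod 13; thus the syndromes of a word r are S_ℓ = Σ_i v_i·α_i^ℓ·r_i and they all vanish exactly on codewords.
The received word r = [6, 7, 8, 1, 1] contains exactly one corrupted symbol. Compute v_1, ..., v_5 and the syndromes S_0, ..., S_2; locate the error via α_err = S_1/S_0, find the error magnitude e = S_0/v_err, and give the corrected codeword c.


S = (8, 7, 11), error at position 4, error magnitude e = 9, c = [6, 7, 8, 5, 1].

Step 1: column multipliers v_i = (∏_{j≠i}(α_i − α_j))^{−1} mod 13.
  i = 1 (α = 12): (12−2)(12−5)(12−9)(12−10) = 10·7·3·2 = 420 ≡ 4, so v_1 = 4^{−1} = 10 (mod 13).
  i = 2 (α = 2): (2−12)(2−5)(2−9)(2−10) = (−10)·(−3)·(−7)·(−8) = 1680 ≡ 3, so v_2 = 3^{−1} = 9 (mod 13).
  i = 3 (α = 5): (5−12)(5−2)(5−9)(5−10) = (−7)·3·(−4)·(−5) = −420 ≡ 9, so v_3 = 9^{−1} = 3 (mod 13).
  i = 4 (α = 9): (9−12)(9−2)(9−5)(9−10) = (−3)·7·4·(−1) = 84 ≡ 6, so v_4 = 6^{−1} = 11 (mod 13).
  i = 5 (α = 10): (10−12)(10−2)(10−5)(10−9) = (−2)·8·5·1 = −80 ≡ 11, so v_5 = 11^{−1} = 6 (mod 13).
  v = [10, 9, 3, 11, 6].
Step 2: syndromes of r = [6, 7, 8, 1, 1] (all sums mod 13).
  S_0 = Σ v_i r_i = 10·6 + 9·7 + 3·8 + 11·1 + 6·1 = 164 ≡ 8.
  S_1 = Σ v_i α_i r_i = 10·12·6 + 9·2·7 + 3·5·8 + 11·9·1 + 6·10·1 = 1125 ≡ 7.
  α_i^2 mod 13 = [1, 4, 12, 3, 9].
  S_2 = Σ v_i α_i^2 r_i = 10·1·6 + 9·4·7 + 3·12·8 + 11·3·1 + 6·9·1 = 687 ≡ 11.
  S = (8, 7, 11) ≠ 0, so r is not a codeword (an error is present).
Step 3: locate the error. For a single error e at position i, S_ℓ = v_i·e·α_i^ℓ, so α_err = S_1/S_0.
  S_0^{−1} = 8^{−1} = 5 (mod 13), so α_err = 7·5 = 35 ≡ 9 = α_4. Error position i = 4.
  Consistency check: S_2/S_1 = 11·2 = 22 ≡ 9 = α_err ✓ (single-error assumption holds).
Step 4: error magnitude e = S_0/v_4 = S_0·∏_{j≠4}(α_4 − α_j) = 8·6 = 48 ≡ 9 (mod 13).
Step 5: correct position 4: c_4 = r_4 − e = 1 − 9 ≡ 5 (mod 13). Hence c = [6, 7, 8, 5, 1].
  Check: interpolating c through the α_i gives m(x) = 2 + 9·x (degree < 2) with m(α_i) = c_i for every i, so c is indeed a codeword.


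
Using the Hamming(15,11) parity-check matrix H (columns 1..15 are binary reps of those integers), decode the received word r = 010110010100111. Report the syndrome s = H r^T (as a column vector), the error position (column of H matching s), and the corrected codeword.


s = (1, 1, 0, 1)^T, error position = 13, corrected codeword c = 010110010100011

Compute s = H r^T mod 2 one row at a time:
  s_1 = 1 + 0 + 1 + 0 + 0 + 1 + 1 + 1 = 5 ≡ 1 (mod 2).
  s_2 = 1 + 1 + 0 + 0 + 0 + 1 + 1 + 1 = 5 ≡ 1 (mod 2).
  s_3 = 1 + 0 + 0 + 0 + 1 + 0 + 1 + 1 = 4 ≡ 0 (mod 2).
  s_4 = 0 + 0 + 1 + 0 + 0 + 0 + 1 + 1 = 3 ≡ 1 (mod 2).
s = (1, 1, 0, 1)^T — this equals column 13 of H (binary 1101), so error is at position 13.
Correct: flip bit 13 of r = 010110010100111 to get c = 010110010100011.


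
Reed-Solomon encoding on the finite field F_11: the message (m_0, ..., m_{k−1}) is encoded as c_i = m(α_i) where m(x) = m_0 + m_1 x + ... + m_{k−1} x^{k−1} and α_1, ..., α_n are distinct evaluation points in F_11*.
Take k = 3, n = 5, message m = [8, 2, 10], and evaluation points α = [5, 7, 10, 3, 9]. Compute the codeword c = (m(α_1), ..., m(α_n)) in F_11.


c = [4, 6, 5, 5, 0]

Message polynomial: m(x) = 8 + 2·x + 10·x^2 (mod 11).
For each evaluation point α_i, compute m(α_i) mod 11:
  α_1 = 5: Horner steps 10 → 8 → 4, so m(5) = 4.
  α_2 = 7: Horner steps 10 → 6 → 6, so m(7) = 6.
  α_3 = 10: Horner steps 10 → 3 → 5, so m(10) = 5.
  α_4 = 3: Horner steps 10 → 10 → 5, so m(3) = 5.
  α_5 = 9: Horner steps 10 → 4 → 0, so m(9) = 0.
Codeword c = [4, 6, 5, 5, 0] ∈ F_11^5.


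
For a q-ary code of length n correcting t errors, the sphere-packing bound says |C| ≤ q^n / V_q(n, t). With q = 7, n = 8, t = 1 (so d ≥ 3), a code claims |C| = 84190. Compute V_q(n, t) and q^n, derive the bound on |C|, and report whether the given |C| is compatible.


V_q(n, t) = 49, q^n = 5764801, Hamming bound = 117649, |C| = 84190 ≤ bound (satisfied).

Step 1: Compute V_q(n, t) = Σ_{j=0}^1 C(n, j) (q−1)^j.
  j = 0: C(8,0)·(6)^0 = 1·1 = 1.
  j = 1: C(8,1)·(6)^1 = 8·6 = 48.
  V_q(n, t) = 1 + 48 = 49.
Step 2: q^n = 7^8 = 5764801.
Step 3: Hamming bound ⌊q^n / V_q(n,t)⌋ = ⌊5764801/49⌋ = 117649.
Step 4: Compare |C| = 84190 to 117649: satisfied.
The claimed |C| lies below the Hamming bound.


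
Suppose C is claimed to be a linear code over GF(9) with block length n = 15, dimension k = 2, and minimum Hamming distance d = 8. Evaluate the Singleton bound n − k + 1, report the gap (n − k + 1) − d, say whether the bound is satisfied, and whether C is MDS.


Singleton RHS = n − k + 1 = 14, slack = 6, bound satisfied, not MDS.

Singleton bound: d ≤ n − k + 1.
Here n = 15, k = 2, so n − k + 1 = 14.
Given d = 8, check d ≤ 14: YES.
Slack = (n − k + 1) − d = 6.
The code is NOT MDS (slack = 6 > 0).
Description: the claimed parameters are [15, 2, 8]_9; such a code would be non-MDS.


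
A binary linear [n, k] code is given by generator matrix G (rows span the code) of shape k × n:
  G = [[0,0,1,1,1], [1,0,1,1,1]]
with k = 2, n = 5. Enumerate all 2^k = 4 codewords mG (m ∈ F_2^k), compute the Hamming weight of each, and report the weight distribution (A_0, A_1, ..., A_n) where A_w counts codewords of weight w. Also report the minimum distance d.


Weight distribution: A_0 = 1, A_1 = 1, A_3 = 1, A_4 = 1. Minimum distance d = 1.

Enumerate all 2^2 = 4 messages m ∈ F_2^2.
For each, compute codeword c = mG in F_2^5, then tally its weight.
  m = 00 → c = 00000, weight = 0.
  m = 10 → c = 00111, weight = 3.
  m = 01 → c = 10111, weight = 4.
  m = 11 → c = 10000, weight = 1.
Tally weights:
  weight 0: 1 codewords.
  weight 1: 1 codewords.
  weight 3: 1 codewords.
  weight 4: 1 codewords.
Minimum distance d = smallest w > 0 with A_w > 0 = 1.
Sanity: Σ A_w = 4 = 2^2 = 4 ✓.


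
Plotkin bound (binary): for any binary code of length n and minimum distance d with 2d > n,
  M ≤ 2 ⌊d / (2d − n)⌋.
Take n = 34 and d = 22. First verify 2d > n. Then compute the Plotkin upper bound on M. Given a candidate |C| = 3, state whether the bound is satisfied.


Plotkin bound M ≤ 4; given |C| = 3 ≤ bound (satisfied).

Check applicability: 2d = 44, n = 34.
2d − n = 10 > 0, so Plotkin applies.
Compute d/(2d−n) = 22/10 ≈ 2.2000.
⌊d/(2d−n)⌋ = 2.
Plotkin bound: M ≤ 2·2 = 4.
Given |C| = 3, check: satisfied.
This |C| is below the Plotkin bound.


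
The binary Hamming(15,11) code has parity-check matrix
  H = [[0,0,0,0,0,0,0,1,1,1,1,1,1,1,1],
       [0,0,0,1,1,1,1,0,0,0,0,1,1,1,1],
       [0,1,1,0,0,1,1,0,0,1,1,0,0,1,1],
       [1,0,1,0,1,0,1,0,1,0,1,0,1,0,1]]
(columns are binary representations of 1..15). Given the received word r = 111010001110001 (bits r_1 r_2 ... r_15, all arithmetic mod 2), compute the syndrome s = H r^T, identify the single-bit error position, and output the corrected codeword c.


s = (0, 0, 1, 0)^T, error position = 2, corrected codeword c = 101010001110001

Compute s = H r^T mod 2 one row at a time:
  s_1 = 0 + 1 + 1 + 1 + 0 + 0 + 0 + 1 = 4 ≡ 0 (mod 2).
  s_2 = 0 + 1 + 0 + 0 + 0 + 0 + 0 + 1 = 2 ≡ 0 (mod 2).
  s_3 = 1 + 1 + 0 + 0 + 1 + 1 + 0 + 1 = 5 ≡ 1 (mod 2).
  s_4 = 1 + 1 + 1 + 0 + 1 + 1 + 0 + 1 = 6 ≡ 0 (mod 2).
s = (0, 0, 1, 0)^T — this equals column 2 of H (binary 0010), so error is at position 2.
Correct: flip bit 2 of r = 111010001110001 to get c = 101010001110001.


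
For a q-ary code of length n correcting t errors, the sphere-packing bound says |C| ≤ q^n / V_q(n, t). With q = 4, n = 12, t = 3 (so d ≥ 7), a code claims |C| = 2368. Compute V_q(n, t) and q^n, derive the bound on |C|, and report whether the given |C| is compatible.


V_q(n, t) = 6571, q^n = 16777216, Hamming bound = 2553, |C| = 2368 ≤ bound (satisfied).

Step 1: Compute V_q(n, t) = Σ_{j=0}^3 C(n, j) (q−1)^j.
  j = 0: C(12,0)·(3)^0 = 1·1 = 1.
  j = 1: C(12,1)·(3)^1 = 12·3 = 36.
  j = 2: C(12,2)·(3)^2 = 66·9 = 594.
  j = 3: C(12,3)·(3)^3 = 220·27 = 5940.
  V_q(n, t) = 1 + 36 + 594 + 5940 = 6571.
Step 2: q^n = 4^12 = 16777216.
Step 3: Hamming bound ⌊q^n / V_q(n,t)⌋ = ⌊16777216/6571⌋ = 2553.
Step 4: Compare |C| = 2368 to 2553: satisfied.
The claimed |C| lies below the Hamming bound.


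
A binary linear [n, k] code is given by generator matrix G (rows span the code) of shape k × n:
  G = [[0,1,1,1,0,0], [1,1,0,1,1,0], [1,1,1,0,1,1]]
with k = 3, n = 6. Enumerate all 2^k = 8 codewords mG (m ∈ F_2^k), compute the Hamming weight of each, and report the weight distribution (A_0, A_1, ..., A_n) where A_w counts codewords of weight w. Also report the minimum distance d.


Weight distribution: A_0 = 1, A_2 = 1, A_3 = 3, A_4 = 2, A_5 = 1. Minimum distance d = 2.

Enumerate all 2^3 = 8 messages m ∈ F_2^3.
For each, compute codeword c = mG in F_2^6, then tally its weight.
  m = 000 → c = 000000, weight = 0.
  m = 100 → c = 011100, weight = 3.
  m = 010 → c = 110110, weight = 4.
  m = 110 → c = 101010, weight = 3.
  m = 001 → c = 111011, weight = 5.
  m = 101 → c = 100111, weight = 4.
  m = 011 → c = 001101, weight = 3.
  m = 111 → c = 010001, weight = 2.
Tally weights:
  weight 0: 1 codewords.
  weight 2: 1 codewords.
  weight 3: 3 codewords.
  weight 4: 2 codewords.
  weight 5: 1 codewords.
Minimum distance d = smallest w > 0 with A_w > 0 = 2.
Sanity: Σ A_w = 8 = 2^3 = 8 ✓.


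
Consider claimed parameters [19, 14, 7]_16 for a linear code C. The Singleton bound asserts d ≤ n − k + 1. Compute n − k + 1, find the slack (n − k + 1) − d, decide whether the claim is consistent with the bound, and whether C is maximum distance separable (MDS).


Singleton RHS = n − k + 1 = 6, slack = -1, bound violated (no such code; not MDS).

Singleton bound: d ≤ n − k + 1.
Here n = 19, k = 14, so n − k + 1 = 6.
Given d = 7, check d ≤ 6: NO.
Slack = (n − k + 1) − d = -1.
The slack is negative: d = 7 exceeds n − k + 1 = 6 by 1, so the Singleton bound is violated and no linear [19, 14, 7]_16 code can exist. In particular it is not MDS (MDS requires d = n − k + 1 exactly).
Description: the claimed parameters are [19, 14, 7]_16; such a code would be impossible (violates the Singleton bound).


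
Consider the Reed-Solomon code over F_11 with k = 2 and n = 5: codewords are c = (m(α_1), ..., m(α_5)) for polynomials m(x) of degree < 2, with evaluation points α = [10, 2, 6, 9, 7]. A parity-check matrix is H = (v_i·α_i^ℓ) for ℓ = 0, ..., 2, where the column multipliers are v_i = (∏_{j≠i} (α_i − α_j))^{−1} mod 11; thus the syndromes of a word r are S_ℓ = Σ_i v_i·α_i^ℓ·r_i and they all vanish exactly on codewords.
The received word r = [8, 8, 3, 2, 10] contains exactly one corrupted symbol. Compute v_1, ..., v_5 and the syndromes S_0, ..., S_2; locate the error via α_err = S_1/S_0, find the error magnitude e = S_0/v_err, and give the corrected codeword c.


S = (4, 7, 4), error at position 1, error magnitude e = 10, c = [9, 8, 3, 2, 10].

Step 1: column multipliers v_i = (∏_{j≠i}(α_i − α_j))^{−1} mod 11.
  i = 1 (α = 10): (10−2)(10−6)(10−9)(10−7) = 8·4·1·3 = 96 ≡ 8, so v_1 = 8^{−1} = 7 (mod 11).
  i = 2 (α = 2): (2−10)(2−6)(2−9)(2−7) = (−8)·(−4)·(−7)·(−5) = 1120 ≡ 9, so v_2 = 9^{−1} = 5 (mod 11).
  i = 3 (α = 6): (6−10)(6−2)(6−9)(6−7) = (−4)·4·(−3)·(−1) = −48 ≡ 7, so v_3 = 7^{−1} = 8 (mod 11).
  i = 4 (α = 9): (9−10)(9−2)(9−6)(9−7) = (−1)·7·3·2 = −42 ≡ 2, so v_4 = 2^{−1} = 6 (mod 11).
  i = 5 (α = 7): (7−10)(7−2)(7−6)(7−9) = (−3)·5·1·(−2) = 30 ≡ 8, so v_5 = 8^{−1} = 7 (mod 11).
  v = [7, 5, 8, 6, 7].
Step 2: syndromes of r = [8, 8, 3, 2, 10] (all sums mod 11).
  S_0 = Σ v_i r_i = 7·8 + 5·8 + 8·3 + 6·2 + 7·10 = 202 ≡ 4.
  S_1 = Σ v_i α_i r_i = 7·10·8 + 5·2·8 + 8·6·3 + 6·9·2 + 7·7·10 = 1382 ≡ 7.
  α_i^2 mod 11 = [1, 4, 3, 4, 5].
  S_2 = Σ v_i α_i^2 r_i = 7·1·8 + 5·4·8 + 8·3·3 + 6·4·2 + 7·5·10 = 686 ≡ 4.
  S = (4, 7, 4) ≠ 0, so r is not a codeword (an error is present).
Step 3: locate the error. For a single error e at position i, S_ℓ = v_i·e·α_i^ℓ, so α_err = S_1/S_0.
  S_0^{−1} = 4^{−1} = 3 (mod 11), so α_err = 7·3 = 21 ≡ 10 = α_1. Error position i = 1.
  Consistency check: S_2/S_1 = 4·8 = 32 ≡ 10 = α_err ✓ (single-error assumption holds).
Step 4: error magnitude e = S_0/v_1 = S_0·∏_{j≠1}(α_1 − α_j) = 4·8 = 32 ≡ 10 (mod 11).
Step 5: correct position 1: c_1 = r_1 − e = 8 − 10 ≡ 9 (mod 11). Hence c = [9, 8, 3, 2, 10].
  Check: interpolating c through the α_i gives m(x) = 5 + 7·x (degree < 2) with m(α_i) = c_i for every i, so c is indeed a codeword.


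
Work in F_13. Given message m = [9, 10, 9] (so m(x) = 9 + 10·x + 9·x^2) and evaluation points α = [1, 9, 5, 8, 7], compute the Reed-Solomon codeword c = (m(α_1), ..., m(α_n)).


c = [2, 9, 11, 2, 0]

Message polynomial: m(x) = 9 + 10·x + 9·x^2 (mod 13).
For each evaluation point α_i, compute m(α_i) mod 13:
  α_1 = 1: Horner steps 9 → 6 → 2, so m(1) = 2.
  α_2 = 9: Horner steps 9 → 0 → 9, so m(9) = 9.
  α_3 = 5: Horner steps 9 → 3 → 11, so m(5) = 11.
  α_4 = 8: Horner steps 9 → 4 → 2, so m(8) = 2.
  α_5 = 7: Horner steps 9 → 8 → 0, so m(7) = 0.
Codeword c = [2, 9, 11, 2, 0] ∈ F_13^5.


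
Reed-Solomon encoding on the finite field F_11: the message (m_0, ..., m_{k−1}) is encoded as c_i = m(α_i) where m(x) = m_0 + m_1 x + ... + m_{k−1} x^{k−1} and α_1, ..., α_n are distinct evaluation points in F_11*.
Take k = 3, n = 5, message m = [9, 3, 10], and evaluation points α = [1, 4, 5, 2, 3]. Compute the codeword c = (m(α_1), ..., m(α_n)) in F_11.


c = [0, 5, 10, 0, 9]

Message polynomial: m(x) = 9 + 3·x + 10·x^2 (mod 11).
For each evaluation point α_i, compute m(α_i) mod 11:
  α_1 = 1: Horner steps 10 → 2 → 0, so m(1) = 0.
  α_2 = 4: Horner steps 10 → 10 → 5, so m(4) = 5.
  α_3 = 5: Horner steps 10 → 9 → 10, so m(5) = 10.
  α_4 = 2: Horner steps 10 → 1 → 0, so m(2) = 0.
  α_5 = 3: Horner steps 10 → 0 → 9, so m(3) = 9.
Codeword c = [0, 5, 10, 0, 9] ∈ F_11^5.


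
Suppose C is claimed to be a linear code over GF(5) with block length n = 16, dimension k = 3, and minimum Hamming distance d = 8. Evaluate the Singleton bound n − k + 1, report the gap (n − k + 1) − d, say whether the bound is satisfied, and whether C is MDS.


Singleton RHS = n − k + 1 = 14, slack = 6, bound satisfied, not MDS.

Singleton bound: d ≤ n − k + 1.
Here n = 16, k = 3, so n − k + 1 = 14.
Given d = 8, check d ≤ 14: YES.
Slack = (n − k + 1) − d = 6.
The code is NOT MDS (slack = 6 > 0).
Description: the claimed parameters are [16, 3, 8]_5; such a code would be non-MDS.


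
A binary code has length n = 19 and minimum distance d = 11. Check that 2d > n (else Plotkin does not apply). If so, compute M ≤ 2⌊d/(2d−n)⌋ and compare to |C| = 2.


Plotkin bound M ≤ 6; given |C| = 2 ≤ bound (satisfied).

Check applicability: 2d = 22, n = 19.
2d − n = 3 > 0, so Plotkin applies.
Compute d/(2d−n) = 11/3 ≈ 3.6667.
⌊d/(2d−n)⌋ = 3.
Plotkin bound: M ≤ 2·3 = 6.
Given |C| = 2, check: satisfied.
This |C| is below the Plotkin bound.


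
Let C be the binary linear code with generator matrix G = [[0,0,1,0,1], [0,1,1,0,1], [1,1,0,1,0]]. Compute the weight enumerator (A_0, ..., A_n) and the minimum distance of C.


Weight distribution: A_0 = 1, A_1 = 1, A_2 = 2, A_3 = 2, A_4 = 1, A_5 = 1. Minimum distance d = 1.

Enumerate all 2^3 = 8 messages m ∈ F_2^3.
For each, compute codeword c = mG in F_2^5, then tally its weight.
  m = 000 → c = 00000, weight = 0.
  m = 100 → c = 00101, weight = 2.
  m = 010 → c = 01101, weight = 3.
  m = 110 → c = 01000, weight = 1.
  m = 001 → c = 11010, weight = 3.
  m = 101 → c = 11111, weight = 5.
  m = 011 → c = 10111, weight = 4.
  m = 111 → c = 10010, weight = 2.
Tally weights:
  weight 0: 1 codewords.
  weight 1: 1 codewords.
  weight 2: 2 codewords.
  weight 3: 2 codewords.
  weight 4: 1 codewords.
  weight 5: 1 codewords.
Minimum distance d = smallest w > 0 with A_w > 0 = 1.
Sanity: Σ A_w = 8 = 2^3 = 8 ✓.


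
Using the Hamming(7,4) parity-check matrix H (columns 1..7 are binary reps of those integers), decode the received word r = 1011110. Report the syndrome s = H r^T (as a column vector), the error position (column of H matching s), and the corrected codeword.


s = (1, 0, 1)^T, error position = 5, corrected codeword c = 1011010

Compute s = H r^T mod 2 one row at a time:
  s_1 = 1 + 1 + 1 + 0 = 3 ≡ 1 (mod 2).
  s_2 = 0 + 1 + 1 + 0 = 2 ≡ 0 (mod 2).
  s_3 = 1 + 1 + 1 + 0 = 3 ≡ 1 (mod 2).
s = (1, 0, 1)^T — this equals column 5 of H (binary 101), so error is at position 5.
Correct: flip bit 5 of r = 1011110 to get c = 1011010.


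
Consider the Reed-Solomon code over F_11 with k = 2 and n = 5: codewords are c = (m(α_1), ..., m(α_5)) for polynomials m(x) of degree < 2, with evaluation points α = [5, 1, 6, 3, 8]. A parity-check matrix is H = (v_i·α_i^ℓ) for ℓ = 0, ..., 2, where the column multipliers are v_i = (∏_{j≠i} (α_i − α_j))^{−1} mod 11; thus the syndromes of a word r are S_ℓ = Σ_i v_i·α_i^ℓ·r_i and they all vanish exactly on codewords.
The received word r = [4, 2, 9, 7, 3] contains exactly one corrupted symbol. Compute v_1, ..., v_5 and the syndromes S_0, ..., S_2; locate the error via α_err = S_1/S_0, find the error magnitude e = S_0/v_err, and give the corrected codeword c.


S = (7, 2, 10), error at position 1, error magnitude e = 3, c = [1, 2, 9, 7, 3].

Step 1: column multipliers v_i = (∏_{j≠i}(α_i − α_j))^{−1} mod 11.
  i = 1 (α = 5): (5−1)(5−6)(5−3)(5−8) = 4·(−1)·2·(−3) = 24 ≡ 2, so v_1 = 2^{−1} = 6 (mod 11).
  i = 2 (α = 1): (1−5)(1−6)(1−3)(1−8) = (−4)·(−5)·(−2)·(−7) = 280 ≡ 5, so v_2 = 5^{−1} = 9 (mod 11).
  i = 3 (α = 6): (6−5)(6−1)(6−3)(6−8) = 1·5·3·(−2) = −30 ≡ 3, so v_3 = 3^{−1} = 4 (mod 11).
  i = 4 (α = 3): (3−5)(3−1)(3−6)(3−8) = (−2)·2·(−3)·(−5) = −60 ≡ 6, so v_4 = 6^{−1} = 2 (mod 11).
  i = 5 (α = 8): (8−5)(8−1)(8−6)(8−3) = 3·7·2·5 = 210 ≡ 1, so v_5 = 1^{−1} = 1 (mod 11).
  v = [6, 9, 4, 2, 1].
Step 2: syndromes of r = [4, 2, 9, 7, 3] (all sums mod 11).
  S_0 = Σ v_i r_i = 6·4 + 9·2 + 4·9 + 2·7 + 1·3 = 95 ≡ 7.
  S_1 = Σ v_i α_i r_i = 6·5·4 + 9·1·2 + 4·6·9 + 2·3·7 + 1·8·3 = 420 ≡ 2.
  α_i^2 mod 11 = [3, 1, 3, 9, 9].
  S_2 = Σ v_i α_i^2 r_i = 6·3·4 + 9·1·2 + 4·3·9 + 2·9·7 + 1·9·3 = 351 ≡ 10.
  S = (7, 2, 10) ≠ 0, so r is not a codeword (an error is present).
Step 3: locate the error. For a single error e at position i, S_ℓ = v_i·e·α_i^ℓ, so α_err = S_1/S_0.
  S_0^{−1} = 7^{−1} = 8 (mod 11), so α_err = 2·8 = 16 ≡ 5 = α_1. Error position i = 1.
  Consistency check: S_2/S_1 = 10·6 = 60 ≡ 5 = α_err ✓ (single-error assumption holds).
Step 4: error magnitude e = S_0/v_1 = S_0·∏_{j≠1}(α_1 − α_j) = 7·2 = 14 ≡ 3 (mod 11).
Step 5: correct position 1: c_1 = r_1 − e = 4 − 3 ≡ 1 (mod 11). Hence c = [1, 2, 9, 7, 3].
  Check: interpolating c through the α_i gives m(x) = 5 + 8·x (degree < 2) with m(α_i) = c_i for every i, so c is indeed a codeword.


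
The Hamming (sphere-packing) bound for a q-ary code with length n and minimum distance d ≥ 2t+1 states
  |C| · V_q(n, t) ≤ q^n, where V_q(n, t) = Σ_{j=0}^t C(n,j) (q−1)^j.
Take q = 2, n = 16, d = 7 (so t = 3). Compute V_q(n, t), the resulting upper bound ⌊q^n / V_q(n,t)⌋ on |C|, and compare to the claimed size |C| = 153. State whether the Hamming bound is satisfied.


V_q(n, t) = 697, q^n = 65536, Hamming bound = 94, |C| = 153 > bound (violated).

Step 1: Compute V_q(n, t) = Σ_{j=0}^3 C(n, j) (q−1)^j.
  j = 0: C(16,0)·(1)^0 = 1·1 = 1.
  j = 1: C(16,1)·(1)^1 = 16·1 = 16.
  j = 2: C(16,2)·(1)^2 = 120·1 = 120.
  j = 3: C(16,3)·(1)^3 = 560·1 = 560.
  V_q(n, t) = 1 + 16 + 120 + 560 = 697.
Step 2: q^n = 2^16 = 65536.
Step 3: Hamming bound ⌊q^n / V_q(n,t)⌋ = ⌊65536/697⌋ = 94.
Step 4: Compare |C| = 153 to 94: violated.
The claimed |C| lies above the Hamming bound, so no 2-ary code of length 16 with d ≥ 7 can have 153 codewords.


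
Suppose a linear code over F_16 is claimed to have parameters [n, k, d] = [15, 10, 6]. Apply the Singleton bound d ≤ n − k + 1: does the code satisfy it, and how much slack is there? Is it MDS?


Singleton RHS = n − k + 1 = 6, slack = 0, bound satisfied, MDS.

Singleton bound: d ≤ n − k + 1.
Here n = 15, k = 10, so n − k + 1 = 6.
Given d = 6, check d ≤ 6: YES.
Slack = (n − k + 1) − d = 0.
The code is MDS (slack = 0).
Description: the claimed parameters are [15, 10, 6]_16; such a code would be MDS (meets Singleton bound).
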